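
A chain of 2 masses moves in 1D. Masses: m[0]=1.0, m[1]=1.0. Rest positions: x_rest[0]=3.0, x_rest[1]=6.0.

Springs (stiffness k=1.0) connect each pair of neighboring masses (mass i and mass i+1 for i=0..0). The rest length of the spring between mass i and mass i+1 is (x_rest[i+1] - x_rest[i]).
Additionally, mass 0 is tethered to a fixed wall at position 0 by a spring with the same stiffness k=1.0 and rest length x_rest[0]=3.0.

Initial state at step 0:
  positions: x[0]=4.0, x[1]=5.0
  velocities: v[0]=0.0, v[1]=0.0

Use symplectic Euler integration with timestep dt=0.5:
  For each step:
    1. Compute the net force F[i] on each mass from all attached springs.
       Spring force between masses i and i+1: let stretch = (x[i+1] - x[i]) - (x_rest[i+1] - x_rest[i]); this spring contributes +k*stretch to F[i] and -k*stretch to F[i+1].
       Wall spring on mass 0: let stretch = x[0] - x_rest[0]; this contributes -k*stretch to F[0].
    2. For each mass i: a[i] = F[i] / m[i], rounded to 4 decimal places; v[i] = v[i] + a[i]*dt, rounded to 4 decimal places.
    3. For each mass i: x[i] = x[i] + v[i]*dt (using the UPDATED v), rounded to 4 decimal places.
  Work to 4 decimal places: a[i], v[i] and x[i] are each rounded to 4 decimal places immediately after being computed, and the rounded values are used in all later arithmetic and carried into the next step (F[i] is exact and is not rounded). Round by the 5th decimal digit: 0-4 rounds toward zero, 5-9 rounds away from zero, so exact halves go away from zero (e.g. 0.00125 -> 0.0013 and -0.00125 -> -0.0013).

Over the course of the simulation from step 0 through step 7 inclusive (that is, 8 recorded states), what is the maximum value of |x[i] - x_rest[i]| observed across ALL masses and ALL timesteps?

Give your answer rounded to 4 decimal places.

Step 0: x=[4.0000 5.0000] v=[0.0000 0.0000]
Step 1: x=[3.2500 5.5000] v=[-1.5000 1.0000]
Step 2: x=[2.2500 6.1875] v=[-2.0000 1.3750]
Step 3: x=[1.6719 6.6407] v=[-1.1563 0.9063]
Step 4: x=[1.9180 6.6017] v=[0.4922 -0.0781]
Step 5: x=[2.8556 6.1417] v=[1.8751 -0.9200]
Step 6: x=[3.9008 5.6102] v=[2.0904 -1.0631]
Step 7: x=[4.3982 5.4013] v=[0.9947 -0.4178]
Max displacement = 1.3982

Answer: 1.3982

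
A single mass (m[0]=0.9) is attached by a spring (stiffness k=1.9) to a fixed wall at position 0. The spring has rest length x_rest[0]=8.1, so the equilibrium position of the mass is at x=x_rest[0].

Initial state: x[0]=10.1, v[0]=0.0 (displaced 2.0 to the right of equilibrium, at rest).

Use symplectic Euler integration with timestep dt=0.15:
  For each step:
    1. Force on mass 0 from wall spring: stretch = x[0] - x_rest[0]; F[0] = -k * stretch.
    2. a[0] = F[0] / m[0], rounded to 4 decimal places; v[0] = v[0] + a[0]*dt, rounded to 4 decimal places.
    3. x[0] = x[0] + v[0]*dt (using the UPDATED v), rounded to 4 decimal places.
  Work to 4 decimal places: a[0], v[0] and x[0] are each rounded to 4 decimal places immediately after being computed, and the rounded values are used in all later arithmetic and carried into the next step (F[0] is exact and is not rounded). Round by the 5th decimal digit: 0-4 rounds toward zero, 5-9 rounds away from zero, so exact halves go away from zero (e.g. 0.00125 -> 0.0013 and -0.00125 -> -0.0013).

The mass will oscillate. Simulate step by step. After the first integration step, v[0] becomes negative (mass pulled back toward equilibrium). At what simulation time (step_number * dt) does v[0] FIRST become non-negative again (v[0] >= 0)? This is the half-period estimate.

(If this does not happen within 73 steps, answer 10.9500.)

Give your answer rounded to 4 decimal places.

Answer: 2.2500

Derivation:
Step 0: x=[10.1000] v=[0.0000]
Step 1: x=[10.0050] v=[-0.6333]
Step 2: x=[9.8195] v=[-1.2366]
Step 3: x=[9.5523] v=[-1.7811]
Step 4: x=[9.2162] v=[-2.2410]
Step 5: x=[8.8270] v=[-2.5945]
Step 6: x=[8.4033] v=[-2.8247]
Step 7: x=[7.9652] v=[-2.9207]
Step 8: x=[7.5335] v=[-2.8780]
Step 9: x=[7.1287] v=[-2.6986]
Step 10: x=[6.7701] v=[-2.3910]
Step 11: x=[6.4746] v=[-1.9699]
Step 12: x=[6.2563] v=[-1.4552]
Step 13: x=[6.1256] v=[-0.8714]
Step 14: x=[6.0887] v=[-0.2462]
Step 15: x=[6.1473] v=[0.3907]
First v>=0 after going negative at step 15, time=2.2500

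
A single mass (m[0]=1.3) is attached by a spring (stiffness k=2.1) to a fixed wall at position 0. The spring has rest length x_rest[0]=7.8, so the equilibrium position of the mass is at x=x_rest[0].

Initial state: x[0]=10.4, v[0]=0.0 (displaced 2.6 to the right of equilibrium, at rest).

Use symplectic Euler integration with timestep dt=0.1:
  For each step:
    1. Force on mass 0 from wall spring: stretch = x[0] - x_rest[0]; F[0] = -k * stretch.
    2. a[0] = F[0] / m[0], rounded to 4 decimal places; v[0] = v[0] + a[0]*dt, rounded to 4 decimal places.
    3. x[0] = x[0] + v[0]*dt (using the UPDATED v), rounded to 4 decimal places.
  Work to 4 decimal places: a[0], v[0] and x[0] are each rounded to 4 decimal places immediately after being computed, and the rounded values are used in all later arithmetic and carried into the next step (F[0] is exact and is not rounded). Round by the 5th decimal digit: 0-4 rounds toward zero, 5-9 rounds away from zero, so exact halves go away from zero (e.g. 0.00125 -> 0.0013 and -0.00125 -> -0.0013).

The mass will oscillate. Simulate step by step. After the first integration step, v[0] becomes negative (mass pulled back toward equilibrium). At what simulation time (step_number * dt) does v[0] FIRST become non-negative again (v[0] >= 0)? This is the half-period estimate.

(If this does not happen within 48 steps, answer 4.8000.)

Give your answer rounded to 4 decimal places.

Answer: 2.5000

Derivation:
Step 0: x=[10.4000] v=[0.0000]
Step 1: x=[10.3580] v=[-0.4200]
Step 2: x=[10.2747] v=[-0.8332]
Step 3: x=[10.1514] v=[-1.2330]
Step 4: x=[9.9901] v=[-1.6128]
Step 5: x=[9.7934] v=[-1.9666]
Step 6: x=[9.5645] v=[-2.2886]
Step 7: x=[9.3071] v=[-2.5736]
Step 8: x=[9.0254] v=[-2.8171]
Step 9: x=[8.7239] v=[-3.0151]
Step 10: x=[8.4075] v=[-3.1644]
Step 11: x=[8.0813] v=[-3.2625]
Step 12: x=[7.7505] v=[-3.3079]
Step 13: x=[7.4205] v=[-3.2999]
Step 14: x=[7.0966] v=[-3.2386]
Step 15: x=[6.7841] v=[-3.1250]
Step 16: x=[6.4880] v=[-2.9609]
Step 17: x=[6.2131] v=[-2.7490]
Step 18: x=[5.9638] v=[-2.4927]
Step 19: x=[5.7442] v=[-2.1961]
Step 20: x=[5.5578] v=[-1.8640]
Step 21: x=[5.4076] v=[-1.5018]
Step 22: x=[5.2961] v=[-1.1153]
Step 23: x=[5.2250] v=[-0.7108]
Step 24: x=[5.1955] v=[-0.2948]
Step 25: x=[5.2081] v=[0.1259]
First v>=0 after going negative at step 25, time=2.5000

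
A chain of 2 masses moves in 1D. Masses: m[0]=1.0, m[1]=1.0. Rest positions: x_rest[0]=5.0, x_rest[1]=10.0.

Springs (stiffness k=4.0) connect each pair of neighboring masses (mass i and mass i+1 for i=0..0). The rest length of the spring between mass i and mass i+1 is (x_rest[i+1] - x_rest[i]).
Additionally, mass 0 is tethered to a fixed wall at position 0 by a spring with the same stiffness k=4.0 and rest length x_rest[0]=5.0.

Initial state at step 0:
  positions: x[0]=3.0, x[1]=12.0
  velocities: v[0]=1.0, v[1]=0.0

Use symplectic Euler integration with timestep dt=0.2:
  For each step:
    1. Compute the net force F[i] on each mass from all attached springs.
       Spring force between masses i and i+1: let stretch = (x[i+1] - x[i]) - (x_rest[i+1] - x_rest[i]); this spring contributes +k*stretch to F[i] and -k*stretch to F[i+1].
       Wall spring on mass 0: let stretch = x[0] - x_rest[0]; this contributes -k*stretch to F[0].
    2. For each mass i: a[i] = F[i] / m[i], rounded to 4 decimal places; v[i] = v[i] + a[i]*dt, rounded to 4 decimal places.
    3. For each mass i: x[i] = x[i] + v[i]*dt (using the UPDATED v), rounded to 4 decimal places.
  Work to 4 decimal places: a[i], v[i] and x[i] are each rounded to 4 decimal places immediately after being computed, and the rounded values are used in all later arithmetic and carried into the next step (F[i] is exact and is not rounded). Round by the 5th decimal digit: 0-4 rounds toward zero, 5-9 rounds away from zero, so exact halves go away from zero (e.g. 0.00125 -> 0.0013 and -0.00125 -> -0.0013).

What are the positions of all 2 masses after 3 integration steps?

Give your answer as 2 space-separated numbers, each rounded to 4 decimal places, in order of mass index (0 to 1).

Step 0: x=[3.0000 12.0000] v=[1.0000 0.0000]
Step 1: x=[4.1600 11.3600] v=[5.8000 -3.2000]
Step 2: x=[5.8064 10.3680] v=[8.2320 -4.9600]
Step 3: x=[7.2536 9.4461] v=[7.2362 -4.6093]

Answer: 7.2536 9.4461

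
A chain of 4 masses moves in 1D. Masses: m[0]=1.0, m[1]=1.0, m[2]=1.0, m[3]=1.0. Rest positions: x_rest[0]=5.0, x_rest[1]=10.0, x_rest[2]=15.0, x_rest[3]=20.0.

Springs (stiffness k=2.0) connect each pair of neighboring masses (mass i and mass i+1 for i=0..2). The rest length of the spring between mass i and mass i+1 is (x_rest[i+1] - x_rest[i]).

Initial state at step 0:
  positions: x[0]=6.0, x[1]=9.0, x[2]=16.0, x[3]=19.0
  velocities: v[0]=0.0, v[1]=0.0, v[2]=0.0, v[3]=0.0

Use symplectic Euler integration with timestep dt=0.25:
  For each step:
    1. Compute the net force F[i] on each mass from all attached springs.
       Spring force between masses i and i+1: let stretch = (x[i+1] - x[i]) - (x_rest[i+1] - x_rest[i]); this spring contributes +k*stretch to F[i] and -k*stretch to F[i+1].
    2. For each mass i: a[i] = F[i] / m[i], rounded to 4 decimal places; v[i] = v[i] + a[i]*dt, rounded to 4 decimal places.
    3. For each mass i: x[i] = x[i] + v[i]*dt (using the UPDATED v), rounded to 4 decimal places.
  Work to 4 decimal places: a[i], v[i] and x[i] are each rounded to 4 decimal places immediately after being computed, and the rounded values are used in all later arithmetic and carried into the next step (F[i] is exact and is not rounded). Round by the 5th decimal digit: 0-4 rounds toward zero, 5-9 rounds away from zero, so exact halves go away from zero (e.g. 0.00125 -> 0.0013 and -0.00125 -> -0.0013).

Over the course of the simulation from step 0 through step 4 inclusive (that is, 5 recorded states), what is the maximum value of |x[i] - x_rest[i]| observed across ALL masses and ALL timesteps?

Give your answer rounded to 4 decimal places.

Step 0: x=[6.0000 9.0000 16.0000 19.0000] v=[0.0000 0.0000 0.0000 0.0000]
Step 1: x=[5.7500 9.5000 15.5000 19.2500] v=[-1.0000 2.0000 -2.0000 1.0000]
Step 2: x=[5.3438 10.2813 14.7188 19.6563] v=[-1.6250 3.1250 -3.1250 1.6250]
Step 3: x=[4.9297 11.0001 14.0001 20.0704] v=[-1.6563 2.8750 -2.8750 1.6563]
Step 4: x=[4.6494 11.3351 13.6651 20.3507] v=[-1.1211 1.3398 -1.3399 1.1212]
Max displacement = 1.3351

Answer: 1.3351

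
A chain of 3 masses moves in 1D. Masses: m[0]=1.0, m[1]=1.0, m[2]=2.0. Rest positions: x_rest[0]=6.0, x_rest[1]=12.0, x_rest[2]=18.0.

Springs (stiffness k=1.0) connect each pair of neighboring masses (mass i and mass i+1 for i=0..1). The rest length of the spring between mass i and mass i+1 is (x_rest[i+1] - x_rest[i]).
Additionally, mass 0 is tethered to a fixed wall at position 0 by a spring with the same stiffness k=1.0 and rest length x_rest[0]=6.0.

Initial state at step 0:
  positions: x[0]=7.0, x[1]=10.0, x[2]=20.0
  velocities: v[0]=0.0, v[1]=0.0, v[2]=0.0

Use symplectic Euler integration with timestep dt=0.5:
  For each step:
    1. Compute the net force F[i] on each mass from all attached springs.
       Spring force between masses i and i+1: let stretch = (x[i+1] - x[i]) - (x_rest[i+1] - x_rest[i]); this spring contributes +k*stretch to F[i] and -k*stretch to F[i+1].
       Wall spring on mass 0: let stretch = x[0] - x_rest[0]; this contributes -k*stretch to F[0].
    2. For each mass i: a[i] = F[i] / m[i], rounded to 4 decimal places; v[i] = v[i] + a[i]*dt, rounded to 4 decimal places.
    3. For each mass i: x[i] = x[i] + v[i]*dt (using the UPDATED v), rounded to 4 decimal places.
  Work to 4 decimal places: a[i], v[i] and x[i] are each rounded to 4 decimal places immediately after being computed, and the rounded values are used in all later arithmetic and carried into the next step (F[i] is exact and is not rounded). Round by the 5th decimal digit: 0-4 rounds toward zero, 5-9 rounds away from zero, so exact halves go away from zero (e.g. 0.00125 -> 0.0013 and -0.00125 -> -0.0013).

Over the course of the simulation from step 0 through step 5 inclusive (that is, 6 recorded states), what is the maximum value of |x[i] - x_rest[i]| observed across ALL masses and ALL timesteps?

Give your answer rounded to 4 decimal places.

Answer: 3.1797

Derivation:
Step 0: x=[7.0000 10.0000 20.0000] v=[0.0000 0.0000 0.0000]
Step 1: x=[6.0000 11.7500 19.5000] v=[-2.0000 3.5000 -1.0000]
Step 2: x=[4.9375 14.0000 18.7813] v=[-2.1250 4.5000 -1.4375]
Step 3: x=[4.9063 15.1797 18.2149] v=[-0.0625 2.3594 -1.1328]
Step 4: x=[6.2169 14.5499 18.0191] v=[2.6211 -1.2597 -0.3916]
Step 5: x=[8.0565 12.7041 18.1397] v=[3.6792 -3.6916 0.2411]
Max displacement = 3.1797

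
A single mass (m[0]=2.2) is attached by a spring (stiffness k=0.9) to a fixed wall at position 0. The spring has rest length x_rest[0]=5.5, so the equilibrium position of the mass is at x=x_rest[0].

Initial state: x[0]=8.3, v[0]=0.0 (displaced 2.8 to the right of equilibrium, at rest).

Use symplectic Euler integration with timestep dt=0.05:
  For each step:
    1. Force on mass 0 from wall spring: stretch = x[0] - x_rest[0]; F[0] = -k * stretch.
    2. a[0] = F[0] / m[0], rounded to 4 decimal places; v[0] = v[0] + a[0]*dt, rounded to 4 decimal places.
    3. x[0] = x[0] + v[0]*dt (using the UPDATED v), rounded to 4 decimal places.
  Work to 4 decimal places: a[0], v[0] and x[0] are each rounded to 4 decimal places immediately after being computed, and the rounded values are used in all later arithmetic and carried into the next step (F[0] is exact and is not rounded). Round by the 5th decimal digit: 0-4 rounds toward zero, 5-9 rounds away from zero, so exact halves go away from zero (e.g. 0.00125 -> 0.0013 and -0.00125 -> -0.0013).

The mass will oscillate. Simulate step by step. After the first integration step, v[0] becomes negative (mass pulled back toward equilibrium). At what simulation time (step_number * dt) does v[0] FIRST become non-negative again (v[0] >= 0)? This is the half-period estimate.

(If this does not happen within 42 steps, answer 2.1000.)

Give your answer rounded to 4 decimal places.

Answer: 2.1000

Derivation:
Step 0: x=[8.3000] v=[0.0000]
Step 1: x=[8.2971] v=[-0.0573]
Step 2: x=[8.2914] v=[-0.1145]
Step 3: x=[8.2828] v=[-0.1716]
Step 4: x=[8.2714] v=[-0.2285]
Step 5: x=[8.2571] v=[-0.2852]
Step 6: x=[8.2400] v=[-0.3416]
Step 7: x=[8.2201] v=[-0.3976]
Step 8: x=[8.1974] v=[-0.4532]
Step 9: x=[8.1720] v=[-0.5084]
Step 10: x=[8.1438] v=[-0.5631]
Step 11: x=[8.1129] v=[-0.6172]
Step 12: x=[8.0794] v=[-0.6706]
Step 13: x=[8.0432] v=[-0.7234]
Step 14: x=[8.0044] v=[-0.7754]
Step 15: x=[7.9631] v=[-0.8266]
Step 16: x=[7.9193] v=[-0.8770]
Step 17: x=[7.8730] v=[-0.9265]
Step 18: x=[7.8243] v=[-0.9750]
Step 19: x=[7.7732] v=[-1.0225]
Step 20: x=[7.7198] v=[-1.0690]
Step 21: x=[7.6641] v=[-1.1144]
Step 22: x=[7.6062] v=[-1.1587]
Step 23: x=[7.5461] v=[-1.2018]
Step 24: x=[7.4839] v=[-1.2437]
Step 25: x=[7.4197] v=[-1.2843]
Step 26: x=[7.3535] v=[-1.3236]
Step 27: x=[7.2854] v=[-1.3615]
Step 28: x=[7.2155] v=[-1.3980]
Step 29: x=[7.1438] v=[-1.4331]
Step 30: x=[7.0705] v=[-1.4667]
Step 31: x=[6.9956] v=[-1.4988]
Step 32: x=[6.9191] v=[-1.5294]
Step 33: x=[6.8412] v=[-1.5584]
Step 34: x=[6.7619] v=[-1.5858]
Step 35: x=[6.6813] v=[-1.6116]
Step 36: x=[6.5995] v=[-1.6358]
Step 37: x=[6.5166] v=[-1.6583]
Step 38: x=[6.4326] v=[-1.6791]
Step 39: x=[6.3477] v=[-1.6982]
Step 40: x=[6.2619] v=[-1.7155]
Step 41: x=[6.1753] v=[-1.7311]
Step 42: x=[6.0881] v=[-1.7449]
v[0] did not become non-negative within 42 steps; using fallback time=2.1000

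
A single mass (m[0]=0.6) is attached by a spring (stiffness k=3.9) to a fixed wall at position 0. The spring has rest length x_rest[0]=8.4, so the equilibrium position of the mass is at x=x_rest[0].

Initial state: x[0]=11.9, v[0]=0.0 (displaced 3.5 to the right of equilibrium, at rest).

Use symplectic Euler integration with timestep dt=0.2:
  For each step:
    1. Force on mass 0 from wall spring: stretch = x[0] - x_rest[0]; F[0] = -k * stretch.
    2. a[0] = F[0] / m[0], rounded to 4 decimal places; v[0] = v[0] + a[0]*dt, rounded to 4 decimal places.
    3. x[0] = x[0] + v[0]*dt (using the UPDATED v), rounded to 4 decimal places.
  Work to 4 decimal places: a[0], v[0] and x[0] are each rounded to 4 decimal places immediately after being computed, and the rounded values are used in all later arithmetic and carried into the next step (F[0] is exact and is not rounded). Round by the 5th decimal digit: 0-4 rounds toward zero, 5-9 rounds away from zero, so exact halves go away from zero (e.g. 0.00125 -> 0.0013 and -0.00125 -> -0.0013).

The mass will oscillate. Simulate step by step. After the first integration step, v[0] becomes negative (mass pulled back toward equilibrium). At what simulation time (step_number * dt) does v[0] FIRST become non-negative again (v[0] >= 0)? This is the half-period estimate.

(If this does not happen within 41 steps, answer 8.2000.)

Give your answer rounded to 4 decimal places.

Answer: 1.4000

Derivation:
Step 0: x=[11.9000] v=[0.0000]
Step 1: x=[10.9900] v=[-4.5500]
Step 2: x=[9.4066] v=[-7.9170]
Step 3: x=[7.5615] v=[-9.2256]
Step 4: x=[5.9344] v=[-8.1355]
Step 5: x=[4.9484] v=[-4.9302]
Step 6: x=[4.8598] v=[-0.4431]
Step 7: x=[5.6916] v=[4.1592]
First v>=0 after going negative at step 7, time=1.4000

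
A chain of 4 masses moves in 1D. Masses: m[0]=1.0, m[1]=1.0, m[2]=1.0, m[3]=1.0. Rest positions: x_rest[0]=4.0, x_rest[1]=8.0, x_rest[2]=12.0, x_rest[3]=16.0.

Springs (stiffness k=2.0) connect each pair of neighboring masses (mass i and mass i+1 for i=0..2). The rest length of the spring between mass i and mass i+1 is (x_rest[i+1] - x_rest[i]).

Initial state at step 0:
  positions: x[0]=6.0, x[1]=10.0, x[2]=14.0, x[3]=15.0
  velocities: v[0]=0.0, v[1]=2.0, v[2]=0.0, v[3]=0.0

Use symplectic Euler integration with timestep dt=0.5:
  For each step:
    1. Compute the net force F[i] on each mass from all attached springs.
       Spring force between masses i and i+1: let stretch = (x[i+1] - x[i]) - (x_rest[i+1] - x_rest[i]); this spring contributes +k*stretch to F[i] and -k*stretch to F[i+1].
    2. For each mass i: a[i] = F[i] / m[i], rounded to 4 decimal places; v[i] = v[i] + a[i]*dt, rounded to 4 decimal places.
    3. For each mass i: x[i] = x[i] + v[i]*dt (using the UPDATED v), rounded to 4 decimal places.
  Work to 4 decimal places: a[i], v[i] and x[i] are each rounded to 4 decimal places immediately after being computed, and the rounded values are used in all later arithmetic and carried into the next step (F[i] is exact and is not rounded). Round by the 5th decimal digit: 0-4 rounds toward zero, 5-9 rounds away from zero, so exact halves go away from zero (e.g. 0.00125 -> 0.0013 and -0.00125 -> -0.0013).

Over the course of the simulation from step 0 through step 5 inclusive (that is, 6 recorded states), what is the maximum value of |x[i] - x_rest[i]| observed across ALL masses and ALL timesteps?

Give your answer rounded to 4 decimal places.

Step 0: x=[6.0000 10.0000 14.0000 15.0000] v=[0.0000 2.0000 0.0000 0.0000]
Step 1: x=[6.0000 11.0000 12.5000 16.5000] v=[0.0000 2.0000 -3.0000 3.0000]
Step 2: x=[6.5000 10.2500 12.2500 18.0000] v=[1.0000 -1.5000 -0.5000 3.0000]
Step 3: x=[6.8750 8.6250 13.8750 18.6250] v=[0.7500 -3.2500 3.2500 1.2500]
Step 4: x=[6.1250 8.7500 15.2500 18.8750] v=[-1.5000 0.2500 2.7500 0.5000]
Step 5: x=[4.6875 10.8125 15.1875 19.3125] v=[-2.8750 4.1250 -0.1250 0.8750]
Max displacement = 3.3125

Answer: 3.3125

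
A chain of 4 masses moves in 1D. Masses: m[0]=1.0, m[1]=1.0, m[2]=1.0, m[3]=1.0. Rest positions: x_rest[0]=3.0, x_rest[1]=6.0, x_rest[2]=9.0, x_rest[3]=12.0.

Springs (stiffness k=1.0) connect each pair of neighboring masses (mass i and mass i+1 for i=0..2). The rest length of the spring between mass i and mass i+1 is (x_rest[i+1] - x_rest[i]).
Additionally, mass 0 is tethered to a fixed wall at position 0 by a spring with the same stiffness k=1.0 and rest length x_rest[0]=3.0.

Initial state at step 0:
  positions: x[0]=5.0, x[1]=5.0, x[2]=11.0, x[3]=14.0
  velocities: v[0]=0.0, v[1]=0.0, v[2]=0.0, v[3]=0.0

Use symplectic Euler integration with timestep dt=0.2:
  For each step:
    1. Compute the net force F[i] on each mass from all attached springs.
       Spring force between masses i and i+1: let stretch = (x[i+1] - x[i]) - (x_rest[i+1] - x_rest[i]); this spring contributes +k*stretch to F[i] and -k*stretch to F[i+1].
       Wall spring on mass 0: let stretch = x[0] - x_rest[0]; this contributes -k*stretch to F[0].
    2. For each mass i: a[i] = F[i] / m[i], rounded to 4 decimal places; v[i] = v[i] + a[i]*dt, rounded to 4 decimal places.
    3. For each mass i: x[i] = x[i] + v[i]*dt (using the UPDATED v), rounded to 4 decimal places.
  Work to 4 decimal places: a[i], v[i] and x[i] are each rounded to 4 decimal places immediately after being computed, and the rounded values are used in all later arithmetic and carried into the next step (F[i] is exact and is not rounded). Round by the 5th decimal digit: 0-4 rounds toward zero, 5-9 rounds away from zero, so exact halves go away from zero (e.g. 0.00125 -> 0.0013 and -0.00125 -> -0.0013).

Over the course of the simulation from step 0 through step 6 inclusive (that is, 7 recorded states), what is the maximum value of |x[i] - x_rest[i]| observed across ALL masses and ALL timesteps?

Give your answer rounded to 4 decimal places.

Step 0: x=[5.0000 5.0000 11.0000 14.0000] v=[0.0000 0.0000 0.0000 0.0000]
Step 1: x=[4.8000 5.2400 10.8800 14.0000] v=[-1.0000 1.2000 -0.6000 0.0000]
Step 2: x=[4.4256 5.6880 10.6592 13.9952] v=[-1.8720 2.2400 -1.1040 -0.0240]
Step 3: x=[3.9247 6.2844 10.3730 13.9770] v=[-2.5046 2.9818 -1.4310 -0.0912]
Step 4: x=[3.3612 6.9499 10.0674 13.9346] v=[-2.8176 3.3276 -1.5279 -0.2120]
Step 5: x=[2.8068 7.5966 9.7918 13.8575] v=[-2.7721 3.2334 -1.3780 -0.3854]
Step 6: x=[2.3317 8.1395 9.5910 13.7378] v=[-2.3755 2.7145 -1.0039 -0.5985]
Max displacement = 2.1395

Answer: 2.1395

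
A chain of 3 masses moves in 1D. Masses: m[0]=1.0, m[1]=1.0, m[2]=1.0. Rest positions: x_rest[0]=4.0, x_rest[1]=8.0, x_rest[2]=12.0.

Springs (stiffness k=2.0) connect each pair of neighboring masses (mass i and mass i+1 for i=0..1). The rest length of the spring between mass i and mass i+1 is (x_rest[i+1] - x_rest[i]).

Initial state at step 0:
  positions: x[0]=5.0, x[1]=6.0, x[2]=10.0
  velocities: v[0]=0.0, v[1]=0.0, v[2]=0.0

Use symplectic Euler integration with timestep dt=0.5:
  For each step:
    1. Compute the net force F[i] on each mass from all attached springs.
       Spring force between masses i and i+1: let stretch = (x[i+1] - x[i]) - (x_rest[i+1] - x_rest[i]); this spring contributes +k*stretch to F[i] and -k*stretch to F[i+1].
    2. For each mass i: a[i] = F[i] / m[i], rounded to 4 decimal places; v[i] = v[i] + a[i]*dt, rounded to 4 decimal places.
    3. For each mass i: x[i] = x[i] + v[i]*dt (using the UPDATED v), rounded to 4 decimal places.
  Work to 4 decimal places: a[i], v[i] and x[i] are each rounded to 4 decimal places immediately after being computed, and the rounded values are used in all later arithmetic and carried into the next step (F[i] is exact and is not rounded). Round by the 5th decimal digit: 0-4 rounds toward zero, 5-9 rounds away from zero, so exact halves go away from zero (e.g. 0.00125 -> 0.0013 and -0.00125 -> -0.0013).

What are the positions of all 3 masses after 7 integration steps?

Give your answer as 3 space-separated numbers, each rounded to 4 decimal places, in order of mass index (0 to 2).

Answer: 3.4767 8.1329 9.3907

Derivation:
Step 0: x=[5.0000 6.0000 10.0000] v=[0.0000 0.0000 0.0000]
Step 1: x=[3.5000 7.5000 10.0000] v=[-3.0000 3.0000 0.0000]
Step 2: x=[2.0000 8.2500 10.7500] v=[-3.0000 1.5000 1.5000]
Step 3: x=[1.6250 7.1250 12.2500] v=[-0.7500 -2.2500 3.0000]
Step 4: x=[2.0000 5.8125 13.1875] v=[0.7500 -2.6250 1.8750]
Step 5: x=[2.2813 6.2813 12.4375] v=[0.5625 0.9375 -1.5000]
Step 6: x=[2.5626 7.8282 10.6094] v=[0.5625 3.0937 -3.6562]
Step 7: x=[3.4767 8.1329 9.3907] v=[1.8281 0.6093 -2.4374]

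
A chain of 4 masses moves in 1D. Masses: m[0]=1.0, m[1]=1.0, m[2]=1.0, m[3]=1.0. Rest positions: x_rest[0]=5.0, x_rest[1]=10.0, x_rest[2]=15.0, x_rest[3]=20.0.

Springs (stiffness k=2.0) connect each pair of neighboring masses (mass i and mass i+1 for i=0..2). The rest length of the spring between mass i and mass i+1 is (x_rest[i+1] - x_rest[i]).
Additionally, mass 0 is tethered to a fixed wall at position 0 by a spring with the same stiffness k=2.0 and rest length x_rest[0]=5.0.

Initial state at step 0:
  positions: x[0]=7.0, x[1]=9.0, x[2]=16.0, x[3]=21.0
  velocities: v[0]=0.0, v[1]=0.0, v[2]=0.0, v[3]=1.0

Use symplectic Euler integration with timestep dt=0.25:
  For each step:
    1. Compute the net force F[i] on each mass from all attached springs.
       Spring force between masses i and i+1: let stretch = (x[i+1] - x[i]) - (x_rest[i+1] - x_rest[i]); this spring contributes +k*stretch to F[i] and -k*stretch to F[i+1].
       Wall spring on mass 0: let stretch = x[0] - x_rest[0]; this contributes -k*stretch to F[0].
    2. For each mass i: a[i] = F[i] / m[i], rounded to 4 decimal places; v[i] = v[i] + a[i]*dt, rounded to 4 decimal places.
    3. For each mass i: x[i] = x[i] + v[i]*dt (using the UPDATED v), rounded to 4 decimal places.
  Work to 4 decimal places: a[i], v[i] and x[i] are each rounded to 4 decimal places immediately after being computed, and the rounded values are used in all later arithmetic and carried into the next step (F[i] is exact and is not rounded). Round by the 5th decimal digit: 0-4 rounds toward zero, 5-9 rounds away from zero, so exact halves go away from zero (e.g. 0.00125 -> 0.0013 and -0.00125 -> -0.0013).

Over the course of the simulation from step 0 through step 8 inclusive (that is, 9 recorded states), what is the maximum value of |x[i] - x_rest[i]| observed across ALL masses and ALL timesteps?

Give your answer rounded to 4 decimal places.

Answer: 2.1905

Derivation:
Step 0: x=[7.0000 9.0000 16.0000 21.0000] v=[0.0000 0.0000 0.0000 1.0000]
Step 1: x=[6.3750 9.6250 15.7500 21.2500] v=[-2.5000 2.5000 -1.0000 1.0000]
Step 2: x=[5.3594 10.6094 15.4219 21.4375] v=[-4.0625 3.9375 -1.3125 0.7500]
Step 3: x=[4.3301 11.5391 15.2442 21.4981] v=[-4.1172 3.7188 -0.7110 0.2422]
Step 4: x=[3.6607 12.0308 15.3851 21.4019] v=[-2.6778 1.9669 0.5634 -0.3848]
Step 5: x=[3.5799 11.8956 15.8588 21.1786] v=[-0.3231 -0.5410 1.8947 -0.8932]
Step 6: x=[4.0911 11.2163 16.5021 20.9153] v=[2.0448 -2.7173 2.5730 -1.0531]
Step 7: x=[4.9816 10.3071 17.0363 20.7254] v=[3.5619 -3.6370 2.1367 -0.7597]
Step 8: x=[5.9151 9.5733 17.1905 20.6993] v=[3.7339 -2.9352 0.6167 -0.1043]
Max displacement = 2.1905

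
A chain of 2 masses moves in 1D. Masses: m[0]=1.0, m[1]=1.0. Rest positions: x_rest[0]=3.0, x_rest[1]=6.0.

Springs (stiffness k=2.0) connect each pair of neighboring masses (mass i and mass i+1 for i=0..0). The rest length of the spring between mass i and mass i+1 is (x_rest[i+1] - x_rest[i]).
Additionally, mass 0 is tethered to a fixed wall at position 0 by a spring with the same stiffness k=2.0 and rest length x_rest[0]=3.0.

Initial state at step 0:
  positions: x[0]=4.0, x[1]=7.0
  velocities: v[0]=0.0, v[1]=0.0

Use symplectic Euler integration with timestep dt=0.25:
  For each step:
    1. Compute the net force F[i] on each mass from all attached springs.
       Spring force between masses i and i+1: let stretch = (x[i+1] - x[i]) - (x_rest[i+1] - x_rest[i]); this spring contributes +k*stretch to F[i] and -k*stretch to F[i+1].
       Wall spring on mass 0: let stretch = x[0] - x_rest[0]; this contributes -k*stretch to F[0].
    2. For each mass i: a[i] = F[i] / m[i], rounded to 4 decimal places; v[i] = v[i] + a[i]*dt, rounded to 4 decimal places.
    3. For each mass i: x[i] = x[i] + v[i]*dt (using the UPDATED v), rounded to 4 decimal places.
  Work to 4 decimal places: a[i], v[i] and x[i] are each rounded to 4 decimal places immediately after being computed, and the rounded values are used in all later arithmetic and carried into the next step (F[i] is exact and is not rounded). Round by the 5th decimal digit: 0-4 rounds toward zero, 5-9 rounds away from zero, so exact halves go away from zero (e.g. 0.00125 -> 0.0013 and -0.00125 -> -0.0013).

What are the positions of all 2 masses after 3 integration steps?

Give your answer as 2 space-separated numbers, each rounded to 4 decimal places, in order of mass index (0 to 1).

Step 0: x=[4.0000 7.0000] v=[0.0000 0.0000]
Step 1: x=[3.8750 7.0000] v=[-0.5000 0.0000]
Step 2: x=[3.6563 6.9844] v=[-0.8750 -0.0625]
Step 3: x=[3.3965 6.9278] v=[-1.0391 -0.2266]

Answer: 3.3965 6.9278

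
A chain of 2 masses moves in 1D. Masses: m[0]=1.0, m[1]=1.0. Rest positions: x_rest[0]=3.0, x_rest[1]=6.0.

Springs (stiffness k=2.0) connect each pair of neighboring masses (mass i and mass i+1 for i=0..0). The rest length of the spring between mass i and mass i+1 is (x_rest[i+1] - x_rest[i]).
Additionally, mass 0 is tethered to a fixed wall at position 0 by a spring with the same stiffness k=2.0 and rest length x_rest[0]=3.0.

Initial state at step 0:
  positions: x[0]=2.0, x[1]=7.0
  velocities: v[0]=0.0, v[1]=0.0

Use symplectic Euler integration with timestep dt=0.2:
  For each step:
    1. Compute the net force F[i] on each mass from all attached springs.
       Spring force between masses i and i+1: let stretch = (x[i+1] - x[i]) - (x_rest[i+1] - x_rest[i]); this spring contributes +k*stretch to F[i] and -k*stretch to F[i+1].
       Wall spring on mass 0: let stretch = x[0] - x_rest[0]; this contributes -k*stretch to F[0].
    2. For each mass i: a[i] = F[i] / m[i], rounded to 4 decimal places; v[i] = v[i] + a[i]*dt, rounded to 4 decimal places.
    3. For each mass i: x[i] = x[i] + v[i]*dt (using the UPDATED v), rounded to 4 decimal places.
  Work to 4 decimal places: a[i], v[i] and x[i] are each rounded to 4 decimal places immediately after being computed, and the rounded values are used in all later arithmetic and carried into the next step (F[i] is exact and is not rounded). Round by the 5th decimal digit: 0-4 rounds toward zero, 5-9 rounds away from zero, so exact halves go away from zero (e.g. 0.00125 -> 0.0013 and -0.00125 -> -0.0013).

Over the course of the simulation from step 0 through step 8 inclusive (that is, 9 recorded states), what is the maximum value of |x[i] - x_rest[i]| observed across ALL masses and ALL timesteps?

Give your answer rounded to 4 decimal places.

Answer: 1.2629

Derivation:
Step 0: x=[2.0000 7.0000] v=[0.0000 0.0000]
Step 1: x=[2.2400 6.8400] v=[1.2000 -0.8000]
Step 2: x=[2.6688 6.5520] v=[2.1440 -1.4400]
Step 3: x=[3.1948 6.1933] v=[2.6298 -1.7933]
Step 4: x=[3.7051 5.8348] v=[2.5513 -1.7927]
Step 5: x=[4.0893 5.5459] v=[1.9211 -1.4446]
Step 6: x=[4.2629 5.3805] v=[0.8680 -0.8272]
Step 7: x=[4.1849 5.3657] v=[-0.3901 -0.0742]
Step 8: x=[3.8666 5.4964] v=[-1.5917 0.6535]
Max displacement = 1.2629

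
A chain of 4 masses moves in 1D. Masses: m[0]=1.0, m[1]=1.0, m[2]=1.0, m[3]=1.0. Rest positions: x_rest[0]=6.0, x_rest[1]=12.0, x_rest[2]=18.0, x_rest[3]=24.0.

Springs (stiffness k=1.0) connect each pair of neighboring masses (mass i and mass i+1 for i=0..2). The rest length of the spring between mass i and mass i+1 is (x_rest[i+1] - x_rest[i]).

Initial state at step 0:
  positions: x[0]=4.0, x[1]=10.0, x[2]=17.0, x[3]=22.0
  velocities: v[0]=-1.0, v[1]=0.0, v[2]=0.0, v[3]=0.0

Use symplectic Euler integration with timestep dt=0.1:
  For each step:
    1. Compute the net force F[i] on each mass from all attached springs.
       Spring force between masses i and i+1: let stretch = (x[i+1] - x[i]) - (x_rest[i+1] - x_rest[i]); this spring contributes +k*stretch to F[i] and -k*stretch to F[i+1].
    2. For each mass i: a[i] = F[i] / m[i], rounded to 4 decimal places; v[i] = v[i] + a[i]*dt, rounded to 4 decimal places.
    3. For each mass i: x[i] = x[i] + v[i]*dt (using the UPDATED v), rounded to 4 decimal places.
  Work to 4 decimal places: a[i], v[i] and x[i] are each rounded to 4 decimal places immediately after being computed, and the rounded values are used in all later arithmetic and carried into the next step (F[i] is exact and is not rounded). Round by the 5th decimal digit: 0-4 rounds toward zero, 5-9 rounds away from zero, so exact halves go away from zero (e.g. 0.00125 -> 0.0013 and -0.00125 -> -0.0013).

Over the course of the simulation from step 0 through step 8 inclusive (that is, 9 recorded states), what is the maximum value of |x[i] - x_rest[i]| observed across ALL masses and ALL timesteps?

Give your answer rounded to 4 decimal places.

Answer: 2.7021

Derivation:
Step 0: x=[4.0000 10.0000 17.0000 22.0000] v=[-1.0000 0.0000 0.0000 0.0000]
Step 1: x=[3.9000 10.0100 16.9800 22.0100] v=[-1.0000 0.1000 -0.2000 0.1000]
Step 2: x=[3.8011 10.0286 16.9406 22.0297] v=[-0.9890 0.1860 -0.3940 0.1970]
Step 3: x=[3.7045 10.0541 16.8830 22.0585] v=[-0.9663 0.2545 -0.5763 0.2881]
Step 4: x=[3.6114 10.0843 16.8088 22.0956] v=[-0.9313 0.3024 -0.7416 0.3706]
Step 5: x=[3.5230 10.1171 16.7203 22.1398] v=[-0.8840 0.3276 -0.8854 0.4419]
Step 6: x=[3.4405 10.1500 16.6199 22.1898] v=[-0.8246 0.3285 -1.0038 0.5000]
Step 7: x=[3.3651 10.1805 16.5105 22.2441] v=[-0.7537 0.3045 -1.0938 0.5430]
Step 8: x=[3.2979 10.2061 16.3952 22.3011] v=[-0.6722 0.2560 -1.1534 0.5696]
Max displacement = 2.7021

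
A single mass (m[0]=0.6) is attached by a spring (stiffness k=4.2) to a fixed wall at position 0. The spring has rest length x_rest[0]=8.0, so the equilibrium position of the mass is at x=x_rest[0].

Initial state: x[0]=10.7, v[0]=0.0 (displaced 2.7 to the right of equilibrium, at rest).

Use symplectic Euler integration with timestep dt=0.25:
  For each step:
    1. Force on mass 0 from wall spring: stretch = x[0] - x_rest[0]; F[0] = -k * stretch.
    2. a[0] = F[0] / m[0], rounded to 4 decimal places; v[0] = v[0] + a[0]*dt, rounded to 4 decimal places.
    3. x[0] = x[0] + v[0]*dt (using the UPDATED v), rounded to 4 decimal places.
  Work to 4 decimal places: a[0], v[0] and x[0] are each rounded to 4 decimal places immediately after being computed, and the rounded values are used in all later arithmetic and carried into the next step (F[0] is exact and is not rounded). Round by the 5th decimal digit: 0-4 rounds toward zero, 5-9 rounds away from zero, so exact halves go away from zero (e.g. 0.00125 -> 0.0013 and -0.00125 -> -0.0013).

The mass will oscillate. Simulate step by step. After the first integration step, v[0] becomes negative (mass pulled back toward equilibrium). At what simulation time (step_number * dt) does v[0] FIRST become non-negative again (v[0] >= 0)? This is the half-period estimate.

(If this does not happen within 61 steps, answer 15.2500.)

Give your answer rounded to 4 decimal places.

Step 0: x=[10.7000] v=[0.0000]
Step 1: x=[9.5188] v=[-4.7250]
Step 2: x=[7.6731] v=[-7.3829]
Step 3: x=[5.9704] v=[-6.8108]
Step 4: x=[5.1557] v=[-3.2590]
Step 5: x=[5.5853] v=[1.7185]
First v>=0 after going negative at step 5, time=1.2500

Answer: 1.2500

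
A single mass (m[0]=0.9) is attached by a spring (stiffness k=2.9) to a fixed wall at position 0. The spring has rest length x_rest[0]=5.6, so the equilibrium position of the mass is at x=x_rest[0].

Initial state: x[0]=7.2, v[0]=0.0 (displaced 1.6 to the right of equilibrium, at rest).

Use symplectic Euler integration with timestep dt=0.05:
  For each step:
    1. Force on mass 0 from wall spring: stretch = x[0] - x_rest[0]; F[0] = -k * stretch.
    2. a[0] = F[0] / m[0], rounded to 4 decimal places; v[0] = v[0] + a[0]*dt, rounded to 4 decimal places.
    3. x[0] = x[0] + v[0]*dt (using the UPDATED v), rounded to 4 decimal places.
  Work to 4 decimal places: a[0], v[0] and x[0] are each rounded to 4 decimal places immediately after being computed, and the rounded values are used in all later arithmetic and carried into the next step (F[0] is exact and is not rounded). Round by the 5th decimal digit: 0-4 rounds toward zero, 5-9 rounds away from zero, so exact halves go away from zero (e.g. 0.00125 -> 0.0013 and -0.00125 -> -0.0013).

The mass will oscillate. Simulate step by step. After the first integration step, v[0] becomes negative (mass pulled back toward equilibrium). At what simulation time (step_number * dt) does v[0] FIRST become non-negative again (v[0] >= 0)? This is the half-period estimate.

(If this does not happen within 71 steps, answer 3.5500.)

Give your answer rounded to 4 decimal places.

Answer: 1.7500

Derivation:
Step 0: x=[7.2000] v=[0.0000]
Step 1: x=[7.1871] v=[-0.2578]
Step 2: x=[7.1614] v=[-0.5135]
Step 3: x=[7.1231] v=[-0.7651]
Step 4: x=[7.0726] v=[-1.0105]
Step 5: x=[7.0102] v=[-1.2478]
Step 6: x=[6.9365] v=[-1.4750]
Step 7: x=[6.8520] v=[-1.6903]
Step 8: x=[6.7574] v=[-1.8920]
Step 9: x=[6.6535] v=[-2.0785]
Step 10: x=[6.5411] v=[-2.2482]
Step 11: x=[6.4211] v=[-2.3998]
Step 12: x=[6.2945] v=[-2.5321]
Step 13: x=[6.1623] v=[-2.6440]
Step 14: x=[6.0256] v=[-2.7346]
Step 15: x=[5.8854] v=[-2.8032]
Step 16: x=[5.7429] v=[-2.8492]
Step 17: x=[5.5993] v=[-2.8722]
Step 18: x=[5.4557] v=[-2.8721]
Step 19: x=[5.3133] v=[-2.8489]
Step 20: x=[5.1732] v=[-2.8027]
Step 21: x=[5.0365] v=[-2.7339]
Step 22: x=[4.9043] v=[-2.6431]
Step 23: x=[4.7778] v=[-2.5310]
Step 24: x=[4.6579] v=[-2.3985]
Step 25: x=[4.5456] v=[-2.2467]
Step 26: x=[4.4418] v=[-2.0768]
Step 27: x=[4.3473] v=[-1.8902]
Step 28: x=[4.2629] v=[-1.6884]
Step 29: x=[4.1893] v=[-1.4730]
Step 30: x=[4.1270] v=[-1.2457]
Step 31: x=[4.0766] v=[-1.0084]
Step 32: x=[4.0385] v=[-0.7630]
Step 33: x=[4.0129] v=[-0.5114]
Step 34: x=[4.0001] v=[-0.2557]
Step 35: x=[4.0002] v=[0.0021]
First v>=0 after going negative at step 35, time=1.7500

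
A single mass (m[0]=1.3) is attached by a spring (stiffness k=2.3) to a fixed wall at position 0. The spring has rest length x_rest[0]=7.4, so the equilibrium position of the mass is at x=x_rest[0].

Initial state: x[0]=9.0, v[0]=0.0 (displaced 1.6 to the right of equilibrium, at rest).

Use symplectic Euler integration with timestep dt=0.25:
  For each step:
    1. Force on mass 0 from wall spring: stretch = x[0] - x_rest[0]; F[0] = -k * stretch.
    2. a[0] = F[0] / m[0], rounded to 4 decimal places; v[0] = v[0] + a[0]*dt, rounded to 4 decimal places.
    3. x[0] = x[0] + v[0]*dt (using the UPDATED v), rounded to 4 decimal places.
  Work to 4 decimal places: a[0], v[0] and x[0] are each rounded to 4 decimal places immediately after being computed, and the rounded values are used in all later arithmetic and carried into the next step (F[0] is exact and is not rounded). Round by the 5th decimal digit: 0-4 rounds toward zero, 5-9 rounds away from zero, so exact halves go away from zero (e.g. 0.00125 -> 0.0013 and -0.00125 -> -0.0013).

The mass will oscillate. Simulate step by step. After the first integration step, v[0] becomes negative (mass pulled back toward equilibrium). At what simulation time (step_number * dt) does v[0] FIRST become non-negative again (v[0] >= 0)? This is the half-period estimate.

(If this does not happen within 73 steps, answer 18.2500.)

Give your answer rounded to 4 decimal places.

Step 0: x=[9.0000] v=[0.0000]
Step 1: x=[8.8231] v=[-0.7077]
Step 2: x=[8.4888] v=[-1.3372]
Step 3: x=[8.0341] v=[-1.8188]
Step 4: x=[7.5093] v=[-2.0993]
Step 5: x=[6.9724] v=[-2.1477]
Step 6: x=[6.4828] v=[-1.9586]
Step 7: x=[6.0946] v=[-1.5529]
Step 8: x=[5.8507] v=[-0.9755]
Step 9: x=[5.7782] v=[-0.2902]
Step 10: x=[5.8850] v=[0.4271]
First v>=0 after going negative at step 10, time=2.5000

Answer: 2.5000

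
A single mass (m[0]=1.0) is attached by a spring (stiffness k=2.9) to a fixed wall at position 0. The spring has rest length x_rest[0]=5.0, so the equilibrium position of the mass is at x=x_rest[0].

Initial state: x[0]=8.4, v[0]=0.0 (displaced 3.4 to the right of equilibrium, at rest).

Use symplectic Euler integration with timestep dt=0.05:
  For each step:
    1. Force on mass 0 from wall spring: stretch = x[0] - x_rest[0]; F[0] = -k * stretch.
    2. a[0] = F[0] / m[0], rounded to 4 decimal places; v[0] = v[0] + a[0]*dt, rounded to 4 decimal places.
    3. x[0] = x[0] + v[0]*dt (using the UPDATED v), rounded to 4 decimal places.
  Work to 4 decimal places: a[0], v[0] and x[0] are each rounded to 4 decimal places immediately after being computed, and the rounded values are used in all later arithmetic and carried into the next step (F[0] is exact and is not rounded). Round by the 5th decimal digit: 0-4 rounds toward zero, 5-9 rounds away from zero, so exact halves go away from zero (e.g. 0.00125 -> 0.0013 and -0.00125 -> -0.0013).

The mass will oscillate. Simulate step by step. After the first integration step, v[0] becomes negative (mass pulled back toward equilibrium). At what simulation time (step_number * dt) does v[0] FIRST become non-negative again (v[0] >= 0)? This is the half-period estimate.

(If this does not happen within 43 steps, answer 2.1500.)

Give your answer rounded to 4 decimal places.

Step 0: x=[8.4000] v=[0.0000]
Step 1: x=[8.3754] v=[-0.4930]
Step 2: x=[8.3263] v=[-0.9824]
Step 3: x=[8.2531] v=[-1.4647]
Step 4: x=[8.1563] v=[-1.9364]
Step 5: x=[8.0366] v=[-2.3941]
Step 6: x=[7.8949] v=[-2.8344]
Step 7: x=[7.7322] v=[-3.2542]
Step 8: x=[7.5497] v=[-3.6504]
Step 9: x=[7.3487] v=[-4.0201]
Step 10: x=[7.1307] v=[-4.3607]
Step 11: x=[6.8972] v=[-4.6697]
Step 12: x=[6.6500] v=[-4.9448]
Step 13: x=[6.3908] v=[-5.1841]
Step 14: x=[6.1215] v=[-5.3858]
Step 15: x=[5.8441] v=[-5.5484]
Step 16: x=[5.5606] v=[-5.6708]
Step 17: x=[5.2730] v=[-5.7521]
Step 18: x=[4.9834] v=[-5.7917]
Step 19: x=[4.6939] v=[-5.7893]
Step 20: x=[4.4067] v=[-5.7449]
Step 21: x=[4.1238] v=[-5.6589]
Step 22: x=[3.8472] v=[-5.5319]
Step 23: x=[3.5790] v=[-5.3647]
Step 24: x=[3.3211] v=[-5.1587]
Step 25: x=[3.0753] v=[-4.9153]
Step 26: x=[2.8435] v=[-4.6362]
Step 27: x=[2.6273] v=[-4.3235]
Step 28: x=[2.4283] v=[-3.9795]
Step 29: x=[2.2480] v=[-3.6066]
Step 30: x=[2.0876] v=[-3.2076]
Step 31: x=[1.9483] v=[-2.7853]
Step 32: x=[1.8312] v=[-2.3428]
Step 33: x=[1.7370] v=[-1.8833]
Step 34: x=[1.6665] v=[-1.4102]
Step 35: x=[1.6202] v=[-0.9268]
Step 36: x=[1.5984] v=[-0.4367]
Step 37: x=[1.6012] v=[0.0565]
First v>=0 after going negative at step 37, time=1.8500

Answer: 1.8500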